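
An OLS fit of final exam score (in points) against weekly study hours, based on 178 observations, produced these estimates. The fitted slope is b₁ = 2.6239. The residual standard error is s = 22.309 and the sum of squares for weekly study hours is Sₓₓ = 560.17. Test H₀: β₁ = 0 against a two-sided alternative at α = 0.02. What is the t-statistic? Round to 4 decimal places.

SE(b₁) = s/√Sₓₓ = 22.309/√560.17 = 0.942584.
t = 2.6239 / 0.942584 = 2.7837.
df = n − 2 = 176.
Two-sided p ≈ 0.0060, which is < 0.02, so reject H₀.
There is evidence that weekly study hours is associated with final exam score.

t = 2.7837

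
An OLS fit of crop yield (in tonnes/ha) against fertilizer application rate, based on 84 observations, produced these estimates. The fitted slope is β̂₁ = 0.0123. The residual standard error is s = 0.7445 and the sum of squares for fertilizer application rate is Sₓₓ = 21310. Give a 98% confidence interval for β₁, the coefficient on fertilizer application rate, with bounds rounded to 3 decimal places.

SE(β̂₁) = s/√Sₓₓ = 0.7445/√21310 = 0.00510003.
df = n − 2 = 82.
t* = t_{0.01, 82} = 2.372687.
Margin = t* × SE = 2.372687 × 0.00510003 = 0.01210.
CI: 0.0123 ± 0.01210 → (0.000, 0.024).
With 98% confidence, each one-unit increase in fertilizer application rate is associated with a change of between 0.000 and 0.024 tonnes/ha in crop yield.

(0.000, 0.024)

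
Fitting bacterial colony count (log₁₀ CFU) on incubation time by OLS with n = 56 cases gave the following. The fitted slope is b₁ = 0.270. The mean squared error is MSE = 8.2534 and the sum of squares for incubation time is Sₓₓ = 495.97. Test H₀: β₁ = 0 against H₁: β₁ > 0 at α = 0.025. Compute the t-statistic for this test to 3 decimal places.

SE(b₁) = √(MSE/Sₓₓ) = √(8.2534/495.97) = 0.129.
t = 0.270 / 0.129 = 2.093.
df = n − 2 = 54.
One-sided p ≈ 0.0205, which is < 0.025, so reject H₀.
There is evidence that the true slope on incubation time is positive.

t = 2.093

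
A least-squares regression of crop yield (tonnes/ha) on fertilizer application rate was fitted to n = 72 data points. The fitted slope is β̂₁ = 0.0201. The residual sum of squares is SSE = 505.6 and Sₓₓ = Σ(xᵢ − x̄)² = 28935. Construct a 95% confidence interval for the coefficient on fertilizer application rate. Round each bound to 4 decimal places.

MSE = SSE/(n − 2) = 505.6/70 = 7.22286.
SE(β̂₁) = √(MSE/Sₓₓ) = √(7.22286/28935) = 0.0157995.
df = n − 2 = 70.
t* = t_{0.025, 70} = 1.994437.
Margin = t* × SE = 1.994437 × 0.0157995 = 0.031511.
CI: 0.0201 ± 0.031511 → (-0.0114, 0.0516).
With 95% confidence, each one-unit increase in fertilizer application rate is associated with a change of between -0.0114 and 0.0516 tonnes/ha in crop yield.

(-0.0114, 0.0516)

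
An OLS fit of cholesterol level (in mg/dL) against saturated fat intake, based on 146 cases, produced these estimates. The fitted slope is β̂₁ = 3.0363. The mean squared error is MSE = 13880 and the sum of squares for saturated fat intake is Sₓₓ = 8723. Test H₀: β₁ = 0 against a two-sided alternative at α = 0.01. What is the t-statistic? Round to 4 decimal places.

SE(β̂₁) = √(MSE/Sₓₓ) = √(13880/8723) = 1.26143.
t = 3.0363 / 1.26143 = 2.4070.
df = n − 2 = 144.
Two-sided p ≈ 0.0173, which is ≥ 0.01, so fail to reject H₀.
The data do not give significant evidence of an association between saturated fat intake and cholesterol level.

t = 2.4070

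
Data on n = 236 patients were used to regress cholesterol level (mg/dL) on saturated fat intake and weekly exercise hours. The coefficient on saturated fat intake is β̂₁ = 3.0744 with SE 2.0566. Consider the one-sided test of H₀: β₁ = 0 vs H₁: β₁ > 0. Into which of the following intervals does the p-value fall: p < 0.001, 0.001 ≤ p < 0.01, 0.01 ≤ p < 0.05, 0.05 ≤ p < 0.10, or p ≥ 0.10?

0.05 ≤ p < 0.10

t = 3.0744 / 2.0566 = 1.495.
df = n − k − 1 = 236 − 2 − 1 = 233.
One-sided p = P(T_{233} > t) ≈ 0.0681.
So 0.05 ≤ p < 0.10.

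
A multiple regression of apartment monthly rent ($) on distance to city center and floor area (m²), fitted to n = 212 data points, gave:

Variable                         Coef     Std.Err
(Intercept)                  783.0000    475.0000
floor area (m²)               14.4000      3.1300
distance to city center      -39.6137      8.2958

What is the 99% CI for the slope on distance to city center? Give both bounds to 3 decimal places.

Read off: b = -39.6137, SE = 8.2958 for distance to city center.
df = n − k − 1 = 212 − 2 − 1 = 209.
t* = t_{0.005, 209} = 2.599557.
Margin = t* × SE = 2.599557 × 8.2958 = 21.56541.
CI: -39.6137 ± 21.56541 → (-61.179, -18.048).

(-61.179, -18.048)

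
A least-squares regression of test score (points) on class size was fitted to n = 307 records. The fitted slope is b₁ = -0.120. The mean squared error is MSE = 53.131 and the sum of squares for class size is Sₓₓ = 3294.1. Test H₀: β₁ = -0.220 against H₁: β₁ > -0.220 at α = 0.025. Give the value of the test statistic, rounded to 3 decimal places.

SE(b₁) = √(MSE/Sₓₓ) = √(53.131/3294.1) = 0.127001.
t = (-0.120 − (-0.220)) / 0.127001 = 0.787.
df = n − 2 = 305.
One-sided p ≈ 0.2158, which is ≥ 0.025, so fail to reject H₀.
The data do not give significant evidence that the true slope on class size exceeds -0.220 points per unit.

t = 0.787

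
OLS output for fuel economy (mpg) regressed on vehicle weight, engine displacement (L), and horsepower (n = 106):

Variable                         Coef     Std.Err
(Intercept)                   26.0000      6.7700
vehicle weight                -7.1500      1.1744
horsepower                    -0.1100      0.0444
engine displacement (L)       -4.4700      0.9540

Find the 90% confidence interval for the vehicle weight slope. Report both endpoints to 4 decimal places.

(-9.0994, -5.2006)

Read off: b = -7.1500, SE = 1.1744 for vehicle weight.
df = n − k − 1 = 106 − 3 − 1 = 102.
t* = t_{0.05, 102} = 1.65993.
Margin = t* × SE = 1.65993 × 1.1744 = 1.949422.
CI: -7.1500 ± 1.949422 → (-9.0994, -5.2006).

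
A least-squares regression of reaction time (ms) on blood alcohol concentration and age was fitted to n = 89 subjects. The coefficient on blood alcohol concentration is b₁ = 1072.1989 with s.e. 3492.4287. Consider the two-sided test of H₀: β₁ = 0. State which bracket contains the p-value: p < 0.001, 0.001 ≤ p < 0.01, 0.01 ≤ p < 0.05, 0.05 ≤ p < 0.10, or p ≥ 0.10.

p ≥ 0.10

t = 1072.1989 / 3492.4287 = 0.307.
df = n − k − 1 = 89 − 2 − 1 = 86.
Two-sided p = 2·P(T_{86} > |t|) ≈ 0.7596.
So p ≥ 0.10.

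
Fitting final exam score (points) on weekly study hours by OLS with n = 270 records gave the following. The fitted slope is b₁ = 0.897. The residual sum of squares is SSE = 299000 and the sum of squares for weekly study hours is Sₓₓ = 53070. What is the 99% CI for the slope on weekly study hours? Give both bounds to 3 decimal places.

MSE = SSE/(n − 2) = 299000/268 = 1115.67.
SE(b₁) = √(MSE/Sₓₓ) = √(1115.67/53070) = 0.144992.
df = n − 2 = 268.
t* = t_{0.005, 268} = 2.594298.
Margin = t* × SE = 2.594298 × 0.144992 = 0.37615.
CI: 0.897 ± 0.37615 → (0.521, 1.273).
With 99% confidence, each one-unit increase in weekly study hours is associated with a change of between 0.521 and 1.273 points in final exam score.

(0.521, 1.273)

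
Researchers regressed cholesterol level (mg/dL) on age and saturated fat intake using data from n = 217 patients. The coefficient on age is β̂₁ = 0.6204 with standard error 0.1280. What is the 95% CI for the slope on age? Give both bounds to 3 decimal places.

df = n − k − 1 = 217 − 2 − 1 = 214.
t* = t_{0.025, 214} = 1.971111.
Margin = t* × SE = 1.971111 × 0.1280 = 0.25230.
CI: 0.6204 ± 0.25230 → (0.368, 0.873).
With 95% confidence, each one-unit increase in age is associated with a change of between 0.368 and 0.873 mg/dL in cholesterol level, holding the other predictors fixed.

(0.368, 0.873)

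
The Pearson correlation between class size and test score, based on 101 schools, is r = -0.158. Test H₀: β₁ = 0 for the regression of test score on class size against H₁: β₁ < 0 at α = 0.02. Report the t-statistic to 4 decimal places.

t = r·√(n − 2)/√(1 − r²) = -0.158·√99/√0.975036 = -1.5921.
df = n − 2 = 99.
One-sided p ≈ 0.0573, which is ≥ 0.02, so fail to reject H₀.
The data do not give significant evidence of a linear association between class size and test score.

t = -1.5921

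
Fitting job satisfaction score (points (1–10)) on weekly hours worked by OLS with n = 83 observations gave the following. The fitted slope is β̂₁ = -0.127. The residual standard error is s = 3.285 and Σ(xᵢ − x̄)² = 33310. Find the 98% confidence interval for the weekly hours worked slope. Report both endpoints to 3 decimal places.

(-0.170, -0.084)

SE(β̂₁) = s/√Sₓₓ = 3.285/√33310 = 0.017999.
df = n − 2 = 81.
t* = t_{0.01, 81} = 2.37327.
Margin = t* × SE = 2.37327 × 0.017999 = 0.04272.
CI: -0.127 ± 0.04272 → (-0.170, -0.084).
With 98% confidence, each one-unit increase in weekly hours worked is associated with a change of between -0.170 and -0.084 points (1–10) in job satisfaction score.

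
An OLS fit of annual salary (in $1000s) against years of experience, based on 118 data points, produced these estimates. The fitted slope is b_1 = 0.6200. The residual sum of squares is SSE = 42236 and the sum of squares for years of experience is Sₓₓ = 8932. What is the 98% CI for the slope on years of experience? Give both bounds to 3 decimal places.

(0.144, 1.096)

MSE = SSE/(n − 2) = 42236/116 = 364.103.
SE(b_1) = √(MSE/Sₓₓ) = √(364.103/8932) = 0.201901.
df = n − 2 = 116.
t* = t_{0.01, 116} = 2.358924.
Margin = t* × SE = 2.358924 × 0.201901 = 0.47627.
CI: 0.6200 ± 0.47627 → (0.144, 1.096).
With 98% confidence, each one-unit increase in years of experience is associated with a change of between 0.144 and 1.096 $1000s in annual salary.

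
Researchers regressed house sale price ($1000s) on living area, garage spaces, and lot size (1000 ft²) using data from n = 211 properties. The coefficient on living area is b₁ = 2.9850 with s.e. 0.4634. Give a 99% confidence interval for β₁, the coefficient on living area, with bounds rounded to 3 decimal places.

df = n − k − 1 = 211 − 3 − 1 = 207.
t* = t_{0.005, 207} = 2.599788.
Margin = t* × SE = 2.599788 × 0.4634 = 1.20474.
CI: 2.9850 ± 1.20474 → (1.780, 4.190).
With 99% confidence, each one-unit increase in living area is associated with a change of between 1.780 and 4.190 $1000s in house sale price, holding the other predictors fixed.

(1.780, 4.190)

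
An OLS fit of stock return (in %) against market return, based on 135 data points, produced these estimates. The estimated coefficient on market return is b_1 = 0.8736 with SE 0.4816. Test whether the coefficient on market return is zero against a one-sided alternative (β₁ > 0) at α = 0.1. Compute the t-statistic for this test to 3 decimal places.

H₀: β₁ = 0 vs H₁: β₁ > 0.
t = (b_1 − β₁⁰)/SE = 0.8736 / 0.4816 = 1.814.
df = n − 2 = 135 − 2 = 133.
One-sided p ≈ 0.0360, which is < 0.1, so reject H₀.
There is evidence that the true slope on market return is positive.

t = 1.814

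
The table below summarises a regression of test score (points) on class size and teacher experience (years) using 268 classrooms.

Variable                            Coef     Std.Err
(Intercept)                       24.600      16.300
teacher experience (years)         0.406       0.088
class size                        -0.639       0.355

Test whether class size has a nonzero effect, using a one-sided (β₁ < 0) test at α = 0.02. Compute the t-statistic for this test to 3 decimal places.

Read off: b = -0.639, SE = 0.355 for class size.
H₀: β₁ = 0 vs H₁: β₁ < 0.
t = -0.639 / 0.355 = -1.800.
df = n − k − 1 = 268 − 2 − 1 = 265.
One-sided p ≈ 0.0365, which is ≥ 0.02, so fail to reject H₀.
The data do not give significant evidence that the true slope on class size is negative, holding the other predictors fixed.

t = -1.800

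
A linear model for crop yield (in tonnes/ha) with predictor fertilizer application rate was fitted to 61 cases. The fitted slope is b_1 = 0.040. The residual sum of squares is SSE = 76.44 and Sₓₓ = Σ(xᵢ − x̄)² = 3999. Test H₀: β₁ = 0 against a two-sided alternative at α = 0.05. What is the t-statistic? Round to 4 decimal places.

t = 2.2223

MSE = SSE/(n − 2) = 76.44/59 = 1.29559.
SE(b_1) = √(MSE/Sₓₓ) = √(1.29559/3999) = 0.0179994.
t = 0.040 / 0.0179994 = 2.2223.
df = n − 2 = 59.
Two-sided p ≈ 0.0301, which is < 0.05, so reject H₀.
There is evidence that fertilizer application rate is associated with crop yield.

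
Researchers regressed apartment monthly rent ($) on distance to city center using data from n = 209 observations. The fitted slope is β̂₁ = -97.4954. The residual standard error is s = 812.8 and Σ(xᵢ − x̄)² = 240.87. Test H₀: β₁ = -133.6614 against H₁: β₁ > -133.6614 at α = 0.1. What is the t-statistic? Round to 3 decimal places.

t = 0.691

SE(β̂₁) = s/√Sₓₓ = 812.8/√240.87 = 52.3712.
t = (-97.4954 − (-133.6614)) / 52.3712 = 0.691.
df = n − 2 = 207.
One-sided p ≈ 0.2453, which is ≥ 0.1, so fail to reject H₀.
The data do not give significant evidence that the true slope on distance to city center exceeds -133.6614 $ per unit.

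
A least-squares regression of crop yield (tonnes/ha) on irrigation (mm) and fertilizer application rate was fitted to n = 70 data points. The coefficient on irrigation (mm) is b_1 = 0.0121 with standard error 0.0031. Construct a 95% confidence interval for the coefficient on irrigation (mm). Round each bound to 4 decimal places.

df = n − k − 1 = 70 − 2 − 1 = 67.
t* = t_{0.025, 67} = 1.996008.
Margin = t* × SE = 1.996008 × 0.0031 = 0.006188.
CI: 0.0121 ± 0.006188 → (0.0059, 0.0183).
With 95% confidence, each one-unit increase in irrigation (mm) is associated with a change of between 0.0059 and 0.0183 tonnes/ha in crop yield, holding the other predictors fixed.

(0.0059, 0.0183)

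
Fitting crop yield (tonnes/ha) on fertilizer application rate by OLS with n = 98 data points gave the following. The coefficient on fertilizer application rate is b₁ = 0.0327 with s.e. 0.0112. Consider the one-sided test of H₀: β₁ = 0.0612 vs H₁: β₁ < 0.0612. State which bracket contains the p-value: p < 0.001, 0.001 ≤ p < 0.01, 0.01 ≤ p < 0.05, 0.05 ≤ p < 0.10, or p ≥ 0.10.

t = (0.0327 − 0.0612) / 0.0112 = -2.545.
df = n − 2 = 98 − 2 = 96.
One-sided p = P(T_{96} < t) ≈ 0.0063.
So 0.001 ≤ p < 0.01.

0.001 ≤ p < 0.01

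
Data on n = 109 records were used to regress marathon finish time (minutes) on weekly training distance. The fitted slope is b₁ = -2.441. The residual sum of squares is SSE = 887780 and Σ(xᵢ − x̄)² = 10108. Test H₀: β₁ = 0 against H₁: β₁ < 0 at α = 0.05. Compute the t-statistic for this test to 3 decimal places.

t = -2.694

MSE = SSE/(n − 2) = 887780/107 = 8297.01.
SE(b₁) = √(MSE/Sₓₓ) = √(8297.01/10108) = 0.906.
t = -2.441 / 0.906 = -2.694.
df = n − 2 = 107.
One-sided p ≈ 0.0041, which is < 0.05, so reject H₀.
There is evidence that the true slope on weekly training distance is negative.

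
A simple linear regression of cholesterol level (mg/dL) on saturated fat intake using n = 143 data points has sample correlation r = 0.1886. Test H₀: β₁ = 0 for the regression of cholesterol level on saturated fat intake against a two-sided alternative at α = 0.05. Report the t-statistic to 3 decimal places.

t = r·√(n − 2)/√(1 − r²) = 0.1886·√141/√0.96443 = 2.280.
df = n − 2 = 141.
Two-sided p ≈ 0.0241, which is < 0.05, so reject H₀.
There is evidence of a linear association between saturated fat intake and cholesterol level.

t = 2.280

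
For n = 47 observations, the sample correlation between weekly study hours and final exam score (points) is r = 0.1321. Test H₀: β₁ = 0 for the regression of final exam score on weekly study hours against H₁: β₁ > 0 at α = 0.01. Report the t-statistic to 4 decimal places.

t = r·√(n − 2)/√(1 − r²) = 0.1321·√45/√0.98255 = 0.8940.
df = n − 2 = 45.
One-sided p ≈ 0.1880, which is ≥ 0.01, so fail to reject H₀.
The data do not give significant evidence of a linear association between weekly study hours and final exam score.

t = 0.8940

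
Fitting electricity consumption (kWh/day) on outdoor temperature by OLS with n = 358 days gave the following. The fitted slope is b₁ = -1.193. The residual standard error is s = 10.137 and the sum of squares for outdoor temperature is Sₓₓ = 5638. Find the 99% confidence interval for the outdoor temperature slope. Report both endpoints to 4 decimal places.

(-1.5426, -0.8434)

SE(b₁) = s/√Sₓₓ = 10.137/√5638 = 0.135004.
df = n − 2 = 356.
t* = t_{0.005, 356} = 2.58971.
Margin = t* × SE = 2.58971 × 0.135004 = 0.349621.
CI: -1.193 ± 0.349621 → (-1.5426, -0.8434).
With 99% confidence, each one-unit increase in outdoor temperature is associated with a change of between -1.5426 and -0.8434 kWh/day in electricity consumption.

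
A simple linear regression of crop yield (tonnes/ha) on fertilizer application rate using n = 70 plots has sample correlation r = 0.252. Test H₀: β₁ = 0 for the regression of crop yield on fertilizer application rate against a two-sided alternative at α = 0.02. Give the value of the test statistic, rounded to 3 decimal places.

t = r·√(n − 2)/√(1 − r²) = 0.252·√68/√0.936496 = 2.147.
df = n − 2 = 68.
Two-sided p ≈ 0.0353, which is ≥ 0.02, so fail to reject H₀.
The data do not give significant evidence of a linear association between fertilizer application rate and crop yield.

t = 2.147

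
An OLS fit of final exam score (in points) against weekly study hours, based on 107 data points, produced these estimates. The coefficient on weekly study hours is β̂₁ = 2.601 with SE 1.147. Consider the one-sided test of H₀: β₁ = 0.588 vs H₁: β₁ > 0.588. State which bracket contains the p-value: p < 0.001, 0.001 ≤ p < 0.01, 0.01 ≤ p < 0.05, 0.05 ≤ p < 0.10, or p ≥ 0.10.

0.01 ≤ p < 0.05

t = (2.601 − 0.588) / 1.147 = 1.755.
df = n − 2 = 107 − 2 = 105.
One-sided p = P(T_{105} > t) ≈ 0.0411.
So 0.01 ≤ p < 0.05.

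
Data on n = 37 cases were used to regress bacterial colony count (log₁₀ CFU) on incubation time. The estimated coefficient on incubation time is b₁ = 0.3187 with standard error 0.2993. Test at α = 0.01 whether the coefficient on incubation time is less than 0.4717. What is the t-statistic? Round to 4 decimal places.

H₀: β₁ = 0.4717 vs H₁: β₁ < 0.4717.
t = (b₁ − β₁⁰)/SE = (0.3187 − 0.4717) / 0.2993 = -0.5112.
df = n − 2 = 37 − 2 = 35.
One-sided p ≈ 0.3062, which is ≥ 0.01, so fail to reject H₀.
The data do not give significant evidence that the true slope on incubation time is below 0.4717 log₁₀ CFU per unit.

t = -0.5112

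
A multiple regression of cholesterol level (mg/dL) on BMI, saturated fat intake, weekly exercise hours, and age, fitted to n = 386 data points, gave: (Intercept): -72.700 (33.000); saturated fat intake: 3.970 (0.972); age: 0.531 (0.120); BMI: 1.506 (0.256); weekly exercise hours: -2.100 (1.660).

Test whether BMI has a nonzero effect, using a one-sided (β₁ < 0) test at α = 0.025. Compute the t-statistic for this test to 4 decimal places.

Read off: b = 1.506, SE = 0.256 for BMI.
H₀: β₁ = 0 vs H₁: β₁ < 0.
t = 1.506 / 0.256 = 5.8828.
df = n − k − 1 = 386 − 4 − 1 = 381.
One-sided p ≈ 1.0000, which is ≥ 0.025, so fail to reject H₀.
The data do not give significant evidence that the true slope on BMI is negative, holding the other predictors fixed.

t = 5.8828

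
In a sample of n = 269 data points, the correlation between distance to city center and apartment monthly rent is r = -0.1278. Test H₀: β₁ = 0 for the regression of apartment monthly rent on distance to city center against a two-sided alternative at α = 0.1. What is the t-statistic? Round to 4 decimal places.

t = r·√(n − 2)/√(1 − r²) = -0.1278·√267/√0.983667 = -2.1055.
df = n − 2 = 267.
Two-sided p ≈ 0.0362, which is < 0.1, so reject H₀.
There is evidence of a linear association between distance to city center and apartment monthly rent.

t = -2.1055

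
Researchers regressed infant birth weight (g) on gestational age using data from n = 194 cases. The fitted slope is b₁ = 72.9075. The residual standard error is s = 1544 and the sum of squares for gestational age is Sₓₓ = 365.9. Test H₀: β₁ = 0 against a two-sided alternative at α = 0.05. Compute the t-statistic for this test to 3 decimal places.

t = 0.903

SE(b₁) = s/√Sₓₓ = 1544/√365.9 = 80.7172.
t = 72.9075 / 80.7172 = 0.903.
df = n − 2 = 192.
Two-sided p ≈ 0.3675, which is ≥ 0.05, so fail to reject H₀.
The data do not give significant evidence of an association between gestational age and infant birth weight.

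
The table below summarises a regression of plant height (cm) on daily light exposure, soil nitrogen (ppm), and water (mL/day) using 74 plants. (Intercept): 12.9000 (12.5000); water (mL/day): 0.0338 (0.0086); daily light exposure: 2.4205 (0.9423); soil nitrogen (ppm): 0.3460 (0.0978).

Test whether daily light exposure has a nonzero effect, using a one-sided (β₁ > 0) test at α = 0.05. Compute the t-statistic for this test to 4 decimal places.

t = 2.5687

Read off: b = 2.4205, SE = 0.9423 for daily light exposure.
H₀: β₁ = 0 vs H₁: β₁ > 0.
t = 2.4205 / 0.9423 = 2.5687.
df = n − k − 1 = 74 − 3 − 1 = 70.
One-sided p ≈ 0.0062, which is < 0.05, so reject H₀.
There is evidence that the true slope on daily light exposure is positive, holding the other predictors fixed.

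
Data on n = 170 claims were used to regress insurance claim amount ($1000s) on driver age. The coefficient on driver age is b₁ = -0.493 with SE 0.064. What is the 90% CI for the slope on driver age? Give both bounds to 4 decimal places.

df = n − 2 = 170 − 2 = 168.
t* = t_{0.05, 168} = 1.653974.
Margin = t* × SE = 1.653974 × 0.064 = 0.105854.
CI: -0.493 ± 0.105854 → (-0.5989, -0.3871).
With 90% confidence, each one-unit increase in driver age is associated with a change of between -0.5989 and -0.3871 $1000s in insurance claim amount.

(-0.5989, -0.3871)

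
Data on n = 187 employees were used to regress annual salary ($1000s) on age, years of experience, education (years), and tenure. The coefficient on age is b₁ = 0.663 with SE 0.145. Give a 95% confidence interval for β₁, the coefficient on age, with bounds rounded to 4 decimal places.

(0.3769, 0.9491)

df = n − k − 1 = 187 − 4 − 1 = 182.
t* = t_{0.025, 182} = 1.973084.
Margin = t* × SE = 1.973084 × 0.145 = 0.286097.
CI: 0.663 ± 0.286097 → (0.3769, 0.9491).
With 95% confidence, each one-unit increase in age is associated with a change of between 0.3769 and 0.9491 $1000s in annual salary, holding the other predictors fixed.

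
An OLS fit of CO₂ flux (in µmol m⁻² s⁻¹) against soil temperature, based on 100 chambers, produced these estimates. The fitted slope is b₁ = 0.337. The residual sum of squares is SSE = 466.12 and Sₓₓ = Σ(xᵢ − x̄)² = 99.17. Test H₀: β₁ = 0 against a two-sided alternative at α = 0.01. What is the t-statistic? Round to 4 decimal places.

t = 1.5388

MSE = SSE/(n − 2) = 466.12/98 = 4.75633.
SE(b₁) = √(MSE/Sₓₓ) = √(4.75633/99.17) = 0.219001.
t = 0.337 / 0.219001 = 1.5388.
df = n − 2 = 98.
Two-sided p ≈ 0.1271, which is ≥ 0.01, so fail to reject H₀.
The data do not give significant evidence of an association between soil temperature and CO₂ flux.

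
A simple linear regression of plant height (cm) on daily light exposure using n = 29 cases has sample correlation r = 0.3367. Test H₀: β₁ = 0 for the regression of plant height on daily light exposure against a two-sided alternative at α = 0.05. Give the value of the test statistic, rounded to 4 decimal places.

t = 1.8580

t = r·√(n − 2)/√(1 − r²) = 0.3367·√27/√0.886633 = 1.8580.
df = n − 2 = 27.
Two-sided p ≈ 0.0741, which is ≥ 0.05, so fail to reject H₀.
The data do not give significant evidence of a linear association between daily light exposure and plant height.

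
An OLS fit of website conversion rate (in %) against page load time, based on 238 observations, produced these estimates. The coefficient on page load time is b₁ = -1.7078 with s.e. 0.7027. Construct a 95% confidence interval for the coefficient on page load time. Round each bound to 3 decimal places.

(-3.092, -0.323)

df = n − 2 = 238 − 2 = 236.
t* = t_{0.025, 236} = 1.970067.
Margin = t* × SE = 1.970067 × 0.7027 = 1.38437.
CI: -1.7078 ± 1.38437 → (-3.092, -0.323).
With 95% confidence, each one-unit increase in page load time is associated with a change of between -3.092 and -0.323 % in website conversion rate.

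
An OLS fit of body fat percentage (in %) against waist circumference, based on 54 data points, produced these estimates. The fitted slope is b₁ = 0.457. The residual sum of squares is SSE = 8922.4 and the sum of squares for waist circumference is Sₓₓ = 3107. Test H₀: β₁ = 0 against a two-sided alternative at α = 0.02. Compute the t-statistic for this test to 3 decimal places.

t = 1.945

MSE = SSE/(n − 2) = 8922.4/52 = 171.585.
SE(b₁) = √(MSE/Sₓₓ) = √(171.585/3107) = 0.235.
t = 0.457 / 0.235 = 1.945.
df = n − 2 = 52.
Two-sided p ≈ 0.0572, which is ≥ 0.02, so fail to reject H₀.
The data do not give significant evidence of an association between waist circumference and body fat percentage.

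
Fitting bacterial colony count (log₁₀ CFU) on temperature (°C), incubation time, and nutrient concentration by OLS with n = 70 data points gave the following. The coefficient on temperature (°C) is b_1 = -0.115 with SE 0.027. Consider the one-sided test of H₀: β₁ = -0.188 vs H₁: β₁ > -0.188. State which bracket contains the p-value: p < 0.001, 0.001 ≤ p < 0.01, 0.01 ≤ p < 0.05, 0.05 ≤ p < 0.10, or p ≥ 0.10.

t = (-0.115 − (-0.188)) / 0.027 = 2.704.
df = n − k − 1 = 70 − 3 − 1 = 66.
One-sided p = P(T_{66} > t) ≈ 0.0044.
So 0.001 ≤ p < 0.01.

0.001 ≤ p < 0.01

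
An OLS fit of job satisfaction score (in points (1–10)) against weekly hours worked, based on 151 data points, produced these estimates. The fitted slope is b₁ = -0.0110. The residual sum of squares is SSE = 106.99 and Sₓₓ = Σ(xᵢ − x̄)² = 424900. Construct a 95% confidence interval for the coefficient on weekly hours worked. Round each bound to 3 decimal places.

MSE = SSE/(n − 2) = 106.99/149 = 0.718054.
SE(b₁) = √(MSE/Sₓₓ) = √(0.718054/424900) = 0.00129998.
df = n − 2 = 149.
t* = t_{0.025, 149} = 1.976013.
Margin = t* × SE = 1.976013 × 0.00129998 = 0.00257.
CI: -0.0110 ± 0.00257 → (-0.014, -0.008).
With 95% confidence, each one-unit increase in weekly hours worked is associated with a change of between -0.014 and -0.008 points (1–10) in job satisfaction score.

(-0.014, -0.008)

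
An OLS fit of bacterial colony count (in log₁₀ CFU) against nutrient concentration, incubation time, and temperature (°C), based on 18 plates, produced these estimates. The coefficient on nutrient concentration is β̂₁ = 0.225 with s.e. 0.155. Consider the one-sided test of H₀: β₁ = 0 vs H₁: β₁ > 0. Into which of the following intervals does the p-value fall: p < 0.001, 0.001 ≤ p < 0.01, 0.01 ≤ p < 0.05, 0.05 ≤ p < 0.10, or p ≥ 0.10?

t = 0.225 / 0.155 = 1.452.
df = n − k − 1 = 18 − 3 − 1 = 14.
One-sided p = P(T_{14} > t) ≈ 0.0843.
So 0.05 ≤ p < 0.10.

0.05 ≤ p < 0.10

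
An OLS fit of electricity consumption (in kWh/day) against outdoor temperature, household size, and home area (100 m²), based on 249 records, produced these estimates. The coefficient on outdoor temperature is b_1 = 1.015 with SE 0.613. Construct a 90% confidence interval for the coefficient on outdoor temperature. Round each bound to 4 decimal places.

(0.0029, 2.0271)

df = n − k − 1 = 249 − 3 − 1 = 245.
t* = t_{0.05, 245} = 1.651097.
Margin = t* × SE = 1.651097 × 0.613 = 1.012122.
CI: 1.015 ± 1.012122 → (0.0029, 2.0271).
With 90% confidence, each one-unit increase in outdoor temperature is associated with a change of between 0.0029 and 2.0271 kWh/day in electricity consumption, holding the other predictors fixed.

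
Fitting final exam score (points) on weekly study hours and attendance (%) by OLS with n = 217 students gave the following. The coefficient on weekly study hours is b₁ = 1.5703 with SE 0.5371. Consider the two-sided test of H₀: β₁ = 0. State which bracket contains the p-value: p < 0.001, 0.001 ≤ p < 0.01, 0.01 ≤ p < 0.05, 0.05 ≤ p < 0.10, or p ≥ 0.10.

t = 1.5703 / 0.5371 = 2.924.
df = n − k − 1 = 217 − 2 − 1 = 214.
Two-sided p = 2·P(T_{214} > |t|) ≈ 0.0038.
So 0.001 ≤ p < 0.01.

0.001 ≤ p < 0.01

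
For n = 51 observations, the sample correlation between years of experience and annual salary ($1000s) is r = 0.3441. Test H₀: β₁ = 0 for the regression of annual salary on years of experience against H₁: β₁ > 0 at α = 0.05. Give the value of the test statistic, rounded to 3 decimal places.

t = 2.565

t = r·√(n − 2)/√(1 − r²) = 0.3441·√49/√0.881595 = 2.565.
df = n − 2 = 49.
One-sided p ≈ 0.0067, which is < 0.05, so reject H₀.
There is evidence of a linear association between years of experience and annual salary.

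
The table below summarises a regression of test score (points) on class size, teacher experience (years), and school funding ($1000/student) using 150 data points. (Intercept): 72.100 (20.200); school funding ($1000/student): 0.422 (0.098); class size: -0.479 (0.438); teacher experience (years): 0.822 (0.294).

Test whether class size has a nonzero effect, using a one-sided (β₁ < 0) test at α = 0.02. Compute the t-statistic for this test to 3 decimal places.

Read off: b = -0.479, SE = 0.438 for class size.
H₀: β₁ = 0 vs H₁: β₁ < 0.
t = -0.479 / 0.438 = -1.094.
df = n − k − 1 = 150 − 3 − 1 = 146.
One-sided p ≈ 0.1380, which is ≥ 0.02, so fail to reject H₀.
The data do not give significant evidence that the true slope on class size is negative, holding the other predictors fixed.

t = -1.094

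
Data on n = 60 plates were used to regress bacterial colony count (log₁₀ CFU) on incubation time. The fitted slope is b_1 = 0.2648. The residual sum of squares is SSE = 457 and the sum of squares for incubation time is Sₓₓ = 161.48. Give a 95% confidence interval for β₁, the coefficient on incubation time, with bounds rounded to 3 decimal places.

(-0.177, 0.707)

MSE = SSE/(n − 2) = 457/58 = 7.87931.
SE(b_1) = √(MSE/Sₓₓ) = √(7.87931/161.48) = 0.220894.
df = n − 2 = 58.
t* = t_{0.025, 58} = 2.001717.
Margin = t* × SE = 2.001717 × 0.220894 = 0.44217.
CI: 0.2648 ± 0.44217 → (-0.177, 0.707).
With 95% confidence, each one-unit increase in incubation time is associated with a change of between -0.177 and 0.707 log₁₀ CFU in bacterial colony count.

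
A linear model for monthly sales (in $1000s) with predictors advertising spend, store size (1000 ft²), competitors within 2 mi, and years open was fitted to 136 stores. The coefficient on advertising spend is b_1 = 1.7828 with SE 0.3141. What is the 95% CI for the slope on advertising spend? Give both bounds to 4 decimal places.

(1.1614, 2.4042)

df = n − k − 1 = 136 − 4 − 1 = 131.
t* = t_{0.025, 131} = 1.978239.
Margin = t* × SE = 1.978239 × 0.3141 = 0.621365.
CI: 1.7828 ± 0.621365 → (1.1614, 2.4042).
With 95% confidence, each one-unit increase in advertising spend is associated with a change of between 1.1614 and 2.4042 $1000s in monthly sales, holding the other predictors fixed.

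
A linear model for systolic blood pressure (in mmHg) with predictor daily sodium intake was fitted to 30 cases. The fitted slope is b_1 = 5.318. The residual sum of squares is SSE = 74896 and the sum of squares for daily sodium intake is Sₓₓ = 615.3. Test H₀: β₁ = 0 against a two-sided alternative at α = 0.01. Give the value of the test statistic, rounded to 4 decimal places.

MSE = SSE/(n − 2) = 74896/28 = 2674.86.
SE(b_1) = √(MSE/Sₓₓ) = √(2674.86/615.3) = 2.085.
t = 5.318 / 2.085 = 2.5506.
df = n − 2 = 28.
Two-sided p ≈ 0.0165, which is ≥ 0.01, so fail to reject H₀.
The data do not give significant evidence of an association between daily sodium intake and systolic blood pressure.

t = 2.5506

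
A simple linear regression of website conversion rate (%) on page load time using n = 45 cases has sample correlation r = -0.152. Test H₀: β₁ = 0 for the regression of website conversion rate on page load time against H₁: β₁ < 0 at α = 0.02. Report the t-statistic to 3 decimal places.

t = r·√(n − 2)/√(1 − r²) = -0.152·√43/√0.976896 = -1.008.
df = n − 2 = 43.
One-sided p ≈ 0.1594, which is ≥ 0.02, so fail to reject H₀.
The data do not give significant evidence of a linear association between page load time and website conversion rate.

t = -1.008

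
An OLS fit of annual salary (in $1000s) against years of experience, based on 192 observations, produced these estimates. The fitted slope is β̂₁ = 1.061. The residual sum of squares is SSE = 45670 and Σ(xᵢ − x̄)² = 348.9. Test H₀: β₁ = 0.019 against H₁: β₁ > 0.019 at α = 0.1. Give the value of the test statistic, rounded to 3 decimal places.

t = 1.255

MSE = SSE/(n − 2) = 45670/190 = 240.368.
SE(β̂₁) = √(MSE/Sₓₓ) = √(240.368/348.9) = 0.830019.
t = (1.061 − 0.019) / 0.830019 = 1.255.
df = n − 2 = 190.
One-sided p ≈ 0.1054, which is ≥ 0.1, so fail to reject H₀.
The data do not give significant evidence that the true slope on years of experience exceeds 0.019 $1000s per unit.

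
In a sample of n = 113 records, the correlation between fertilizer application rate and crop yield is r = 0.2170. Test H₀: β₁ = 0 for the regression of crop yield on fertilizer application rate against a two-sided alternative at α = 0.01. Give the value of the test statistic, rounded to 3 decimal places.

t = 2.342

t = r·√(n − 2)/√(1 − r²) = 0.2170·√111/√0.952911 = 2.342.
df = n − 2 = 111.
Two-sided p ≈ 0.0210, which is ≥ 0.01, so fail to reject H₀.
The data do not give significant evidence of a linear association between fertilizer application rate and crop yield.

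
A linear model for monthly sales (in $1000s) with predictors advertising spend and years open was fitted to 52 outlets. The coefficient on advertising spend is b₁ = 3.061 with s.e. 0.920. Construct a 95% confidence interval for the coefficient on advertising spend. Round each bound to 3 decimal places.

df = n − k − 1 = 52 − 2 − 1 = 49.
t* = t_{0.025, 49} = 2.009575.
Margin = t* × SE = 2.009575 × 0.920 = 1.84881.
CI: 3.061 ± 1.84881 → (1.212, 4.910).
With 95% confidence, each one-unit increase in advertising spend is associated with a change of between 1.212 and 4.910 $1000s in monthly sales, holding the other predictors fixed.

(1.212, 4.910)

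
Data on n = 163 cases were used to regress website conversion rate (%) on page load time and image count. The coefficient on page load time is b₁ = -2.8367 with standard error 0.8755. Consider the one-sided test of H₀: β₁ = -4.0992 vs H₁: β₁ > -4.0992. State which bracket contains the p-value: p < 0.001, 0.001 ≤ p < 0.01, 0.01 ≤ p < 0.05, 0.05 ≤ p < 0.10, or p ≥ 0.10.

t = (-2.8367 − (-4.0992)) / 0.8755 = 1.442.
df = n − k − 1 = 163 − 2 − 1 = 160.
One-sided p = P(T_{160} > t) ≈ 0.0756.
So 0.05 ≤ p < 0.10.

0.05 ≤ p < 0.10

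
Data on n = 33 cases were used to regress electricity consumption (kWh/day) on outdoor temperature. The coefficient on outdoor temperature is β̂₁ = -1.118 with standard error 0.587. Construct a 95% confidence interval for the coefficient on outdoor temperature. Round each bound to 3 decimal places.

df = n − 2 = 33 − 2 = 31.
t* = t_{0.025, 31} = 2.039513.
Margin = t* × SE = 2.039513 × 0.587 = 1.19719.
CI: -1.118 ± 1.19719 → (-2.315, 0.079).
With 95% confidence, each one-unit increase in outdoor temperature is associated with a change of between -2.315 and 0.079 kWh/day in electricity consumption.

(-2.315, 0.079)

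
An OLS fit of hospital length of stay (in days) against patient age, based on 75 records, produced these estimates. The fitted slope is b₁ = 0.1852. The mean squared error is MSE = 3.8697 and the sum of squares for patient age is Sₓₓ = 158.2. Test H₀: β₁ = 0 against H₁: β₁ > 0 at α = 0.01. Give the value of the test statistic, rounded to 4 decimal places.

SE(b₁) = √(MSE/Sₓₓ) = √(3.8697/158.2) = 0.1564.
t = 0.1852 / 0.1564 = 1.1841.
df = n − 2 = 73.
One-sided p ≈ 0.1201, which is ≥ 0.01, so fail to reject H₀.
The data do not give significant evidence that the true slope on patient age is positive.

t = 1.1841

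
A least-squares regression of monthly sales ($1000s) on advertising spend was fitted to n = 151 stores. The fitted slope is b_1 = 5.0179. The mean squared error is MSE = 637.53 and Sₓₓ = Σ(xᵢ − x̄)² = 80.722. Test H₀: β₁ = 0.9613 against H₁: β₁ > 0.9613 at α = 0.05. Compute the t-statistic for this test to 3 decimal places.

t = 1.443

SE(b_1) = √(MSE/Sₓₓ) = √(637.53/80.722) = 2.81031.
t = (5.0179 − 0.9613) / 2.81031 = 1.443.
df = n − 2 = 149.
One-sided p ≈ 0.0755, which is ≥ 0.05, so fail to reject H₀.
The data do not give significant evidence that the true slope on advertising spend exceeds 0.9613 $1000s per unit.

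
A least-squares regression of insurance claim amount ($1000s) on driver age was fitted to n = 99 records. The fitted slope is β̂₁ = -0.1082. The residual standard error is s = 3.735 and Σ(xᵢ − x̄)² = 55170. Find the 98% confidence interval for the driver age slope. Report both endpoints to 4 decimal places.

(-0.1458, -0.0706)

SE(β̂₁) = s/√Sₓₓ = 3.735/√55170 = 0.0159015.
df = n − 2 = 97.
t* = t_{0.01, 97} = 2.365407.
Margin = t* × SE = 2.365407 × 0.0159015 = 0.037614.
CI: -0.1082 ± 0.037614 → (-0.1458, -0.0706).
With 98% confidence, each one-unit increase in driver age is associated with a change of between -0.1458 and -0.0706 $1000s in insurance claim amount.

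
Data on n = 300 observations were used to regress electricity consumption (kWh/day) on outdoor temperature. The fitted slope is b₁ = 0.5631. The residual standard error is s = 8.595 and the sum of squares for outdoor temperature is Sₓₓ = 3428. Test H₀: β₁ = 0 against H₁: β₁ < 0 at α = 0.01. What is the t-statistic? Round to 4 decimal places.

SE(b₁) = s/√Sₓₓ = 8.595/√3428 = 0.1468.
t = 0.5631 / 0.1468 = 3.8358.
df = n − 2 = 298.
One-sided p ≈ 0.9999, which is ≥ 0.01, so fail to reject H₀.
The data do not give significant evidence that the true slope on outdoor temperature is negative.

t = 3.8358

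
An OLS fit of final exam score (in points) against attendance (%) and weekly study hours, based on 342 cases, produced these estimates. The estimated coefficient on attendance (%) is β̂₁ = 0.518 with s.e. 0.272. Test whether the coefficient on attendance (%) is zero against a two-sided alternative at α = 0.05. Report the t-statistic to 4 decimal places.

H₀: β₁ = 0 vs H₁: β₁ ≠ 0.
t = (β̂₁ − β₁⁰)/SE = 0.518 / 0.272 = 1.9044.
df = n − k − 1 = 342 − 2 − 1 = 339.
Two-sided p ≈ 0.0577, which is ≥ 0.05, so fail to reject H₀.
The data do not give significant evidence of an association between attendance (%) and final exam score, after adjusting for the other predictors.

t = 1.9044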